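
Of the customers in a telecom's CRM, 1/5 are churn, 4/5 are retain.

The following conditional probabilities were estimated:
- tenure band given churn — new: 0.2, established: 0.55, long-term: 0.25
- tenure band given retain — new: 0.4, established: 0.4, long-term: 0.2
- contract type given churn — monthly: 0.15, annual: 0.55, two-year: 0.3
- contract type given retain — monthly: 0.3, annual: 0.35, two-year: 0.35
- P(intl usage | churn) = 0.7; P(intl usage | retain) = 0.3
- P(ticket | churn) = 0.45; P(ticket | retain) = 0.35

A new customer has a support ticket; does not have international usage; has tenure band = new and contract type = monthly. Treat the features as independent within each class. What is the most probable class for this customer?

churn: 0.2 × 0.2 × 0.15 × (1−0.7) × 0.45 = 0.00081
retain: 0.8 × 0.4 × 0.3 × (1−0.3) × 0.35 = 0.02352
Highest score → retain.

retain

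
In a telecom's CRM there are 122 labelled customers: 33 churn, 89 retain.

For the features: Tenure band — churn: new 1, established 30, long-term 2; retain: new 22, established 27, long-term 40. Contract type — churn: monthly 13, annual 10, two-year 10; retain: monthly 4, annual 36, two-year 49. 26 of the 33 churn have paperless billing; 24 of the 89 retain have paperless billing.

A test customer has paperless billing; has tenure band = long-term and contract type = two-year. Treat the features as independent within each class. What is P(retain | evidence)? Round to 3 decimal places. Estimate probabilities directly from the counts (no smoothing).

churn: (33/122) × (2/33) × (10/33) × (26/33) ≈ 0.00391395
retain: (89/122) × (40/89) × (49/89) × (24/89) ≈ 0.0486774
P(retain | x) = 0.0486774 / 0.05259135 ≈ 0.926

0.926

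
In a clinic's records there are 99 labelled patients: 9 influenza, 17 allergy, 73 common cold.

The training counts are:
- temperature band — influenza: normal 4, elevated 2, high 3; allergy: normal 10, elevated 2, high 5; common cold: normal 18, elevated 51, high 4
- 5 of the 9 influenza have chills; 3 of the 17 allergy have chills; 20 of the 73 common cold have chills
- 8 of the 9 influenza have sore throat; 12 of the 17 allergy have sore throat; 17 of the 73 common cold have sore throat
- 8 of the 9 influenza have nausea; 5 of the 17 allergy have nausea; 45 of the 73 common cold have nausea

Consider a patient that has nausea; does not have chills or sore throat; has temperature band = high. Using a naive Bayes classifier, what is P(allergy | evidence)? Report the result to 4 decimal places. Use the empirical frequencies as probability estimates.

0.1914

influenza: (9/99) × (3/9) × (4/9) × (1/9) × (8/9) ≈ 0.00133017
allergy: (17/99) × (5/17) × (14/17) × (5/17) × (5/17) ≈ 0.00359796
common cold: (73/99) × (4/73) × (53/73) × (56/73) × (45/73) ≈ 0.0138718
P(allergy | x) = 0.00359796 / 0.01879993 ≈ 0.1914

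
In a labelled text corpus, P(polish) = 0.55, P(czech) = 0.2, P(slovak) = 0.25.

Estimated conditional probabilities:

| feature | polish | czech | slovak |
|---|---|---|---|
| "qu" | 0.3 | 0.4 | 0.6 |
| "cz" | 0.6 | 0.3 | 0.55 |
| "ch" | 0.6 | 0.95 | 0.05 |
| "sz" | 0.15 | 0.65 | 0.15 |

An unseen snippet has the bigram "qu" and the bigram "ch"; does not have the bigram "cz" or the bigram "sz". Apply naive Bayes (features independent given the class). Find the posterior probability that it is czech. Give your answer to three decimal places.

polish: 0.55 × 0.3 × (1−0.6) × 0.6 × (1−0.15) = 0.03366
czech: 0.2 × 0.4 × (1−0.3) × 0.95 × (1−0.65) = 0.01862
slovak: 0.25 × 0.6 × (1−0.55) × 0.05 × (1−0.15) = 0.00286875
P(czech | x) = 0.01862 / 0.05514875 ≈ 0.338

0.338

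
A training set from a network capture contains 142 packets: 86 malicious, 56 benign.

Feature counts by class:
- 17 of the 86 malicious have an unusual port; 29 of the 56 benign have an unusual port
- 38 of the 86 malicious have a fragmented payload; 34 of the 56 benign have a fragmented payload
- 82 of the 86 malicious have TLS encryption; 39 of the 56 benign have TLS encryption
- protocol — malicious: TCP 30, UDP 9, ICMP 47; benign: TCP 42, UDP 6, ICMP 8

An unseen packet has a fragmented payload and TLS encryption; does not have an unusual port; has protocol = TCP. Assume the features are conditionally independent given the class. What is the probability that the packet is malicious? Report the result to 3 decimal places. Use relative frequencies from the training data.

malicious: (86/142) × (69/86) × (38/86) × (82/86) × (30/86) ≈ 0.0714141
benign: (56/142) × (27/56) × (34/56) × (39/56) × (42/56) ≈ 0.0602982
P(malicious | x) = 0.0714141 / 0.1317123 ≈ 0.542

0.542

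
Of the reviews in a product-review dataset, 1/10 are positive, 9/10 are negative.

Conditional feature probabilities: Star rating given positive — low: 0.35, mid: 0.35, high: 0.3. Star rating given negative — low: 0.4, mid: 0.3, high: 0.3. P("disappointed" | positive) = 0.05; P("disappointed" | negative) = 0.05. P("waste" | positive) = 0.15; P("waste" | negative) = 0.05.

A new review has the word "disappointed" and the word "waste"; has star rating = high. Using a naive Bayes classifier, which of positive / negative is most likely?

positive: 0.1 × 0.3 × 0.05 × 0.15 = 0.000225
negative: 0.9 × 0.3 × 0.05 × 0.05 = 0.000675
Highest score → negative.

negative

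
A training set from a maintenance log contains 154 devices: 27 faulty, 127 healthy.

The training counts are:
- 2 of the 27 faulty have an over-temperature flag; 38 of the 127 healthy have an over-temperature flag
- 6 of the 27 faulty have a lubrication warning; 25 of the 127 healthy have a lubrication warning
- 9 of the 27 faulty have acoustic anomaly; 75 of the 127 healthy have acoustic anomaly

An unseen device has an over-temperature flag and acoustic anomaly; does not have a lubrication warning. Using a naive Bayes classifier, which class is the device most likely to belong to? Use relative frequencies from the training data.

healthy

faulty: (27/154) × (2/27) × (21/27) × (9/27) ≈ 0.003367
healthy: (127/154) × (38/127) × (102/127) × (75/127) ≈ 0.117035
Highest score → healthy.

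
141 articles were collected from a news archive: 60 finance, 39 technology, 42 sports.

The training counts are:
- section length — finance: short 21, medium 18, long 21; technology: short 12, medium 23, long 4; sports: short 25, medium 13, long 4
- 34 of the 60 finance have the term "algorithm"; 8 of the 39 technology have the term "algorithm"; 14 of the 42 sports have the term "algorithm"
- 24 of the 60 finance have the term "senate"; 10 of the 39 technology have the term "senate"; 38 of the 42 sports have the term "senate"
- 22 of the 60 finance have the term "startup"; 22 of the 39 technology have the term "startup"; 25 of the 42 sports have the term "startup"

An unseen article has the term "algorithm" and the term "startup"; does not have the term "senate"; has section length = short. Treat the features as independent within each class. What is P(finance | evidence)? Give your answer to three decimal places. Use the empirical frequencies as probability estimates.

finance: (60/141) × (21/60) × (34/60) × (36/60) × (22/60) ≈ 0.0185674
technology: (39/141) × (12/39) × (8/39) × (29/39) × (22/39) ≈ 0.00732283
sports: (42/141) × (25/42) × (14/42) × (4/42) × (25/42) ≈ 0.00335043
P(finance | x) = 0.0185674 / 0.02924066 ≈ 0.635

0.635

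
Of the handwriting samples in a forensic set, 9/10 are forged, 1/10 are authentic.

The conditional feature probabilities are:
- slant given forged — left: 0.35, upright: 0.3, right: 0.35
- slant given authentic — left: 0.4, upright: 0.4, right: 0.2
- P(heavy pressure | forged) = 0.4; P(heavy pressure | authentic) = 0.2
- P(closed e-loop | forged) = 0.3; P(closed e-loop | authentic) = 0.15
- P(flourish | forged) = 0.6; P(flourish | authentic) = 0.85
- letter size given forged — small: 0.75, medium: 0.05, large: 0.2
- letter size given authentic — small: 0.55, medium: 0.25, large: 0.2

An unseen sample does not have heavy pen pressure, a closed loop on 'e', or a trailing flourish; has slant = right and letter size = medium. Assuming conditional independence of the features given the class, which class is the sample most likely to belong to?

forged

forged: 0.9 × 0.35 × (1−0.4) × (1−0.3) × (1−0.6) × 0.05 = 0.002646
authentic: 0.1 × 0.2 × (1−0.2) × (1−0.15) × (1−0.85) × 0.25 = 0.00051
Highest score → forged.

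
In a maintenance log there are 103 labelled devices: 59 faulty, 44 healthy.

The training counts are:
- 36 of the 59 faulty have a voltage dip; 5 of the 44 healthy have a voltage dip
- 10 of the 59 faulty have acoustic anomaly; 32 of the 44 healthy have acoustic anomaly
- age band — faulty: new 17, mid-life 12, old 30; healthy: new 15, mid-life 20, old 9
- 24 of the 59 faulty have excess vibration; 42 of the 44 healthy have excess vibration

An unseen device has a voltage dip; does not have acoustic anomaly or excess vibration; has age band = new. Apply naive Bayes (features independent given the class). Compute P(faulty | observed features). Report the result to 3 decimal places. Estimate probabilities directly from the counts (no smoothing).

0.996

faulty: (59/103) × (36/59) × (49/59) × (17/59) × (35/59) ≈ 0.0496161
healthy: (44/103) × (5/44) × (12/44) × (15/44) × (2/44) ≈ 0.000205153
P(faulty | x) = 0.0496161 / 0.049821253 ≈ 0.996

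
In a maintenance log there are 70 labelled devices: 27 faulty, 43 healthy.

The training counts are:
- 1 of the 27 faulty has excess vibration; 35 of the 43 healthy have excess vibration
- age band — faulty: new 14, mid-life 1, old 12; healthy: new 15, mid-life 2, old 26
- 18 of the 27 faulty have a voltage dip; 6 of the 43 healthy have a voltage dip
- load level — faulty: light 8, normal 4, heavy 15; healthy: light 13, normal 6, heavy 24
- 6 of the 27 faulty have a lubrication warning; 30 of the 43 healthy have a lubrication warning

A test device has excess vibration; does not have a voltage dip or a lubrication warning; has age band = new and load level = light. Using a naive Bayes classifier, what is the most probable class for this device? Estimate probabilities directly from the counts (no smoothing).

faulty: (27/70) × (1/27) × (14/27) × (9/27) × (8/27) × (21/27) ≈ 0.000569019
healthy: (43/70) × (35/43) × (15/43) × (37/43) × (13/43) × (13/43) ≈ 0.0137175
Highest score → healthy.

healthy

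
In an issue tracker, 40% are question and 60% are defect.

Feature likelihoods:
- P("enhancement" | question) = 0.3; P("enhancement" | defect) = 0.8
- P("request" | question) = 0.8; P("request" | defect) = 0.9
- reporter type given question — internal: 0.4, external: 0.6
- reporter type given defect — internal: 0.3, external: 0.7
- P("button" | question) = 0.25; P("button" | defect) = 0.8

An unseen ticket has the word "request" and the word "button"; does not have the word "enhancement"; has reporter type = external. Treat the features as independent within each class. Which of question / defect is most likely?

defect

question: 0.4 × (1−0.3) × 0.8 × 0.6 × 0.25 = 0.0336
defect: 0.6 × (1−0.8) × 0.9 × 0.7 × 0.8 = 0.06048
Highest score → defect.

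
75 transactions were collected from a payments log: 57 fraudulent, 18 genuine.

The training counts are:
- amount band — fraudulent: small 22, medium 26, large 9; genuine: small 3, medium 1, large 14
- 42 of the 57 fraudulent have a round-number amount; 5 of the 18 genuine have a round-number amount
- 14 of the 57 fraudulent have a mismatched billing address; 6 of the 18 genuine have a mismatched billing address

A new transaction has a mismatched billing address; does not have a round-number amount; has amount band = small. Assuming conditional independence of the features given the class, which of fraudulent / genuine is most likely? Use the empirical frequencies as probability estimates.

fraudulent: (57/75) × (22/57) × (15/57) × (14/57) ≈ 0.0189597
genuine: (18/75) × (3/18) × (13/18) × (6/18) ≈ 0.00962963
Highest score → fraudulent.

fraudulent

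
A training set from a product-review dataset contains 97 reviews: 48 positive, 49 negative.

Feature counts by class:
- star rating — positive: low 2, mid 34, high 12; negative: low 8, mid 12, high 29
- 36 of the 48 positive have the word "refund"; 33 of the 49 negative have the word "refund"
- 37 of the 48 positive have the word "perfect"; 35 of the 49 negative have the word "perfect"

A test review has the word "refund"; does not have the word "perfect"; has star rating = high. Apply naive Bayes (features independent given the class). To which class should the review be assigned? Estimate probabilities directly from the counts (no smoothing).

positive: (48/97) × (12/48) × (36/48) × (11/48) ≈ 0.0212629
negative: (49/97) × (29/49) × (33/49) × (14/49) ≈ 0.0575276
Highest score → negative.

negative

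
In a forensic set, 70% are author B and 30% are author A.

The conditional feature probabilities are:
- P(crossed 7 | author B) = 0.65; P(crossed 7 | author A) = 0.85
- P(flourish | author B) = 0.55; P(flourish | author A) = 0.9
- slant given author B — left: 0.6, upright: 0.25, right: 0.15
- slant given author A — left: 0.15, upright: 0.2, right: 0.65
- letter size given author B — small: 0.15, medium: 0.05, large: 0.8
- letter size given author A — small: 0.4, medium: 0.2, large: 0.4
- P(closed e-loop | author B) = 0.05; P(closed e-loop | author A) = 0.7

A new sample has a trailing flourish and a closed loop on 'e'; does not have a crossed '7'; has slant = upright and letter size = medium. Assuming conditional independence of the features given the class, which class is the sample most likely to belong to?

author A

author B: 0.7 × (1−0.65) × 0.55 × 0.25 × 0.05 × 0.05 = 0.00008421875
author A: 0.3 × (1−0.85) × 0.9 × 0.2 × 0.2 × 0.7 = 0.001134
Highest score → author A.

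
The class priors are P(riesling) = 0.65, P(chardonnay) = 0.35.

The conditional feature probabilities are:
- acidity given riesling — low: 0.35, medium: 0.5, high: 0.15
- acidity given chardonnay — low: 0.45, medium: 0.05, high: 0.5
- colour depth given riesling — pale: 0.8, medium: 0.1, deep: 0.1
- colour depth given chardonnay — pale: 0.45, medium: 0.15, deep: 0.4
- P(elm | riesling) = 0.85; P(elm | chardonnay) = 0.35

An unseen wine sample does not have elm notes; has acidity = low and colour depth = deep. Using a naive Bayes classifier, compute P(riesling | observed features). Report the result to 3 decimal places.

0.077

riesling: 0.65 × 0.35 × 0.1 × (1−0.85) = 0.0034125
chardonnay: 0.35 × 0.45 × 0.4 × (1−0.35) = 0.04095
P(riesling | x) = 0.0034125 / 0.0443625 ≈ 0.077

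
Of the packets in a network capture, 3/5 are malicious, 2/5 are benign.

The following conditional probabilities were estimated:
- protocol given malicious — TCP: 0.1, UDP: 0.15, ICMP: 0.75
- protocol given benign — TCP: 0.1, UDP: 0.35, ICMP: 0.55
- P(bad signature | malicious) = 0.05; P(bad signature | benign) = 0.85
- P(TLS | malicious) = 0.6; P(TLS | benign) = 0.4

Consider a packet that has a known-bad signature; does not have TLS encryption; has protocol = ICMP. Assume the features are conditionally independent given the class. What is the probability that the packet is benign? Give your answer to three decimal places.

malicious: 0.6 × 0.75 × 0.05 × (1−0.6) = 0.009
benign: 0.4 × 0.55 × 0.85 × (1−0.4) = 0.1122
P(benign | x) = 0.1122 / 0.1212 ≈ 0.926

0.926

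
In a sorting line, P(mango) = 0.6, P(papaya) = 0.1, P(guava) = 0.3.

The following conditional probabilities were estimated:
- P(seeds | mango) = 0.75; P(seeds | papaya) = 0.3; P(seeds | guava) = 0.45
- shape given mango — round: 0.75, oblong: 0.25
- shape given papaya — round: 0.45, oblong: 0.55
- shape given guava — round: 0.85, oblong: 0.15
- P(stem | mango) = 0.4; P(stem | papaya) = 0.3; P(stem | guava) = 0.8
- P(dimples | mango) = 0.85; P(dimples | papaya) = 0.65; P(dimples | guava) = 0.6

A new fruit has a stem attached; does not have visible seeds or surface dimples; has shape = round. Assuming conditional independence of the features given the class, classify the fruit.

mango: 0.6 × (1−0.75) × 0.75 × 0.4 × (1−0.85) = 0.00675
papaya: 0.1 × (1−0.3) × 0.45 × 0.3 × (1−0.65) = 0.0033075
guava: 0.3 × (1−0.45) × 0.85 × 0.8 × (1−0.6) = 0.04488
Highest score → guava.

guava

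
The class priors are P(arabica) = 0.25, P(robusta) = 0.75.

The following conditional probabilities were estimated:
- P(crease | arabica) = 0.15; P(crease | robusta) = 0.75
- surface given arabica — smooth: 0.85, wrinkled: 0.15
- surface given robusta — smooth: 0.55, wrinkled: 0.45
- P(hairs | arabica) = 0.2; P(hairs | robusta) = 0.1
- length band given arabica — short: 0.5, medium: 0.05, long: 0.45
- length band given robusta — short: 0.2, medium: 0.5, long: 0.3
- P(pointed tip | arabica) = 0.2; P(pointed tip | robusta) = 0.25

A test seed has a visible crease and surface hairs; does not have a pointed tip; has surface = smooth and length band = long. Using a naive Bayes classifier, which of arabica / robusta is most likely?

arabica: 0.25 × 0.15 × 0.85 × 0.2 × 0.45 × (1−0.2) = 0.002295
robusta: 0.75 × 0.75 × 0.55 × 0.1 × 0.3 × (1−0.25) = 0.0069609375
Highest score → robusta.

robusta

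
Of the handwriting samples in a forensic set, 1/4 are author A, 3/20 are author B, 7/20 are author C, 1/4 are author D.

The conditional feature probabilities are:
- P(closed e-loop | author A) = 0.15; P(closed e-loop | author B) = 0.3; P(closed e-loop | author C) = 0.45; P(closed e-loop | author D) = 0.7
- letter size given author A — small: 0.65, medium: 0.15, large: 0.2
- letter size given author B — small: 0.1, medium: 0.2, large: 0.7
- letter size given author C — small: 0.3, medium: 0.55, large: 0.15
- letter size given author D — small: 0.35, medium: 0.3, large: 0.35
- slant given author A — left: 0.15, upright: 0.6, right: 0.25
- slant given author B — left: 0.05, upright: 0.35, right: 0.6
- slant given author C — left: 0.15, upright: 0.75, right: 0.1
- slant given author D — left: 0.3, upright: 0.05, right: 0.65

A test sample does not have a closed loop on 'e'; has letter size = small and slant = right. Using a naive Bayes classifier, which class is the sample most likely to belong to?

author A

author A: 0.25 × (1−0.15) × 0.65 × 0.25 = 0.03453125
author B: 0.15 × (1−0.3) × 0.1 × 0.6 = 0.0063
author C: 0.35 × (1−0.45) × 0.3 × 0.1 = 0.005775
author D: 0.25 × (1−0.7) × 0.35 × 0.65 = 0.0170625
Highest score → author A.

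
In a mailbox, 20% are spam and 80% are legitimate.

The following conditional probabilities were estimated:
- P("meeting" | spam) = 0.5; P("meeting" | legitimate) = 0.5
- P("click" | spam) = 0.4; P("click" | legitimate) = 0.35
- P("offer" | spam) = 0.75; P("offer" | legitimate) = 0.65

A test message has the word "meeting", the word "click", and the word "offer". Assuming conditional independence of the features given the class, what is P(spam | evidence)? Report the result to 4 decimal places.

spam: 0.2 × 0.5 × 0.4 × 0.75 = 0.03
legitimate: 0.8 × 0.5 × 0.35 × 0.65 = 0.091
P(spam | x) = 0.03 / 0.121 ≈ 0.2479

0.2479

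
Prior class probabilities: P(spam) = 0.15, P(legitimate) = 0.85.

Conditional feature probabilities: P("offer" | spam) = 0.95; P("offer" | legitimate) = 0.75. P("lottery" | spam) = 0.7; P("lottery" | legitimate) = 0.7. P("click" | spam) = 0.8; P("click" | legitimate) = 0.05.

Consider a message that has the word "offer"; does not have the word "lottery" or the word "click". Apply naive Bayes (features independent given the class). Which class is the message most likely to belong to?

spam: 0.15 × 0.95 × (1−0.7) × (1−0.8) = 0.00855
legitimate: 0.85 × 0.75 × (1−0.7) × (1−0.05) = 0.1816875
Highest score → legitimate.

legitimate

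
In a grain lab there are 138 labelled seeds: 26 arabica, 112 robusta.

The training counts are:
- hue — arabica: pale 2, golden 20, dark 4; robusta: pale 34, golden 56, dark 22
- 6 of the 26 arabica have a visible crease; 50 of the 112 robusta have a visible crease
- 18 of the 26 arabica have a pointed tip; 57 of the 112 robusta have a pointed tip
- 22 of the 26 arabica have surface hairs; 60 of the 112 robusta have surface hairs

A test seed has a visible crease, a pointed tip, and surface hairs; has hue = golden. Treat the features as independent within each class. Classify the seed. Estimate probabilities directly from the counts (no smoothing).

robusta

arabica: (26/138) × (20/26) × (6/26) × (18/26) × (22/26) ≈ 0.0195919
robusta: (112/138) × (56/112) × (50/112) × (57/112) × (60/112) ≈ 0.0493914
Highest score → robusta.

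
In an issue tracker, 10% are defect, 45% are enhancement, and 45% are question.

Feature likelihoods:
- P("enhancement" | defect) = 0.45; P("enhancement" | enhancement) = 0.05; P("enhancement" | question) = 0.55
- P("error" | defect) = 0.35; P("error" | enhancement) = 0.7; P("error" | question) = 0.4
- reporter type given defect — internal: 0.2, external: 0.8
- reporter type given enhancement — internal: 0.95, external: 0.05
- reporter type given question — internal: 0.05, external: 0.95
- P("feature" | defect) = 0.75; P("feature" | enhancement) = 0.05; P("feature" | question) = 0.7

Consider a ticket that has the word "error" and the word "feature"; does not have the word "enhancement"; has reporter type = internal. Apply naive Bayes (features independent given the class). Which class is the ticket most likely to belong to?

enhancement

defect: 0.1 × (1−0.45) × 0.35 × 0.2 × 0.75 = 0.0028875
enhancement: 0.45 × (1−0.05) × 0.7 × 0.95 × 0.05 = 0.014214375
question: 0.45 × (1−0.55) × 0.4 × 0.05 × 0.7 = 0.002835
Highest score → enhancement.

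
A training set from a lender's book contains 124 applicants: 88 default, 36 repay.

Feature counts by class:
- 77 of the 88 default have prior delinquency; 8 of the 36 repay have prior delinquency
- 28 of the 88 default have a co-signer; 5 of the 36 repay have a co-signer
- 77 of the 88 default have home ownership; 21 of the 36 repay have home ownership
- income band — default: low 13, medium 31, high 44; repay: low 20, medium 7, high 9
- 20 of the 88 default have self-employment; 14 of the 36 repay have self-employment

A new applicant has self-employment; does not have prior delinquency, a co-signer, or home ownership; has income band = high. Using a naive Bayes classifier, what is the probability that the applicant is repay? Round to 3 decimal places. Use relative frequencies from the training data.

default: (88/124) × (11/88) × (60/88) × (11/88) × (44/88) × (20/88) ≈ 0.000859146
repay: (36/124) × (28/36) × (31/36) × (15/36) × (9/36) × (14/36) ≈ 0.0078768
P(repay | x) = 0.0078768 / 0.008735946 ≈ 0.902

0.902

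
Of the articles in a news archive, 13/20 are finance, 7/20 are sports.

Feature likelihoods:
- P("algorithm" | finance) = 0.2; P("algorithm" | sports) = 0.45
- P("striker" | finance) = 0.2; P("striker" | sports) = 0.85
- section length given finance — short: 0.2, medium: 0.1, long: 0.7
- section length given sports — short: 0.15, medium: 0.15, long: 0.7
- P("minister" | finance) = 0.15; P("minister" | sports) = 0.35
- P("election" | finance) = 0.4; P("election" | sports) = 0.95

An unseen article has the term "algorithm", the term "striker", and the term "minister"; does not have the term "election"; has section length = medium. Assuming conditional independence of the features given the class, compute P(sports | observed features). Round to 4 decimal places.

0.6003

finance: 0.65 × 0.2 × 0.2 × 0.1 × 0.15 × (1−0.4) = 0.000234
sports: 0.35 × 0.45 × 0.85 × 0.15 × 0.35 × (1−0.95) = 0.000351421875
P(sports | x) = 0.000351421875 / 0.000585421875 ≈ 0.6003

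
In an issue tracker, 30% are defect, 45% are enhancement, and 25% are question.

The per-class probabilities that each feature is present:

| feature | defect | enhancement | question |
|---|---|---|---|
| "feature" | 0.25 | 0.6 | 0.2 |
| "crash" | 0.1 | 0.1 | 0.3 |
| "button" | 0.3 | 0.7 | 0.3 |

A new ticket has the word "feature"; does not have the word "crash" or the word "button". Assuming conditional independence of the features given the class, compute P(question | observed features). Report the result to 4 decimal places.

0.1694

defect: 0.3 × 0.25 × (1−0.1) × (1−0.3) = 0.04725
enhancement: 0.45 × 0.6 × (1−0.1) × (1−0.7) = 0.0729
question: 0.25 × 0.2 × (1−0.3) × (1−0.3) = 0.0245
P(question | x) = 0.0245 / 0.14465 ≈ 0.1694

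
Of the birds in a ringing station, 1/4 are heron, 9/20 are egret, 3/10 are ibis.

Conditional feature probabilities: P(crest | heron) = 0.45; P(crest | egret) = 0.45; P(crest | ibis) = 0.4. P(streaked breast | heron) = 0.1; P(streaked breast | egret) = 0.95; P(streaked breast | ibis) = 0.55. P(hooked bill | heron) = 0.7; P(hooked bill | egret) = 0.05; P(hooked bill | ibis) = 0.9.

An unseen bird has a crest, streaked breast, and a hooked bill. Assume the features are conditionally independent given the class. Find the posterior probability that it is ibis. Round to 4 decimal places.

heron: 0.25 × 0.45 × 0.1 × 0.7 = 0.007875
egret: 0.45 × 0.45 × 0.95 × 0.05 = 0.00961875
ibis: 0.3 × 0.4 × 0.55 × 0.9 = 0.0594
P(ibis | x) = 0.0594 / 0.07689375 ≈ 0.7725

0.7725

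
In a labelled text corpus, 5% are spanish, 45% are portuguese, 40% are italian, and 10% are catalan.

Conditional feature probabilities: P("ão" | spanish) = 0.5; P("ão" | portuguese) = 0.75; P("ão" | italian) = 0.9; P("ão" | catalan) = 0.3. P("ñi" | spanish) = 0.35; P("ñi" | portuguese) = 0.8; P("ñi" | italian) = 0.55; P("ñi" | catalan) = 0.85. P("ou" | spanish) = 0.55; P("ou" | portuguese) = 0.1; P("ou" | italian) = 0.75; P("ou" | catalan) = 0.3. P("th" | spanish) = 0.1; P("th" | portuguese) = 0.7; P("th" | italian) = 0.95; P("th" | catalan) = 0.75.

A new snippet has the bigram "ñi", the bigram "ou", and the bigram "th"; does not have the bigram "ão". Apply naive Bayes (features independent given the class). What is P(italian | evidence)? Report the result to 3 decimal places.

spanish: 0.05 × (1−0.5) × 0.35 × 0.55 × 0.1 = 0.00048125
portuguese: 0.45 × (1−0.75) × 0.8 × 0.1 × 0.7 = 0.0063
italian: 0.4 × (1−0.9) × 0.55 × 0.75 × 0.95 = 0.015675
catalan: 0.1 × (1−0.3) × 0.85 × 0.3 × 0.75 = 0.0133875
P(italian | x) = 0.015675 / 0.03584375 ≈ 0.437

0.437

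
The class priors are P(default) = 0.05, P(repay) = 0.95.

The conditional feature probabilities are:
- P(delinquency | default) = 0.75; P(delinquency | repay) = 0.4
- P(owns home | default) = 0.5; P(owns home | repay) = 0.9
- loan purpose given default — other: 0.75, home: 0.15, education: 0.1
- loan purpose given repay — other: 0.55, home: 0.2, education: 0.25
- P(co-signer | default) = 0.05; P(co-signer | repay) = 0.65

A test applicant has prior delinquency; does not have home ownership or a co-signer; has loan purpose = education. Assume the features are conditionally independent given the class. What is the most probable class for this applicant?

repay

default: 0.05 × 0.75 × (1−0.5) × 0.1 × (1−0.05) = 0.00178125
repay: 0.95 × 0.4 × (1−0.9) × 0.25 × (1−0.65) = 0.003325
Highest score → repay.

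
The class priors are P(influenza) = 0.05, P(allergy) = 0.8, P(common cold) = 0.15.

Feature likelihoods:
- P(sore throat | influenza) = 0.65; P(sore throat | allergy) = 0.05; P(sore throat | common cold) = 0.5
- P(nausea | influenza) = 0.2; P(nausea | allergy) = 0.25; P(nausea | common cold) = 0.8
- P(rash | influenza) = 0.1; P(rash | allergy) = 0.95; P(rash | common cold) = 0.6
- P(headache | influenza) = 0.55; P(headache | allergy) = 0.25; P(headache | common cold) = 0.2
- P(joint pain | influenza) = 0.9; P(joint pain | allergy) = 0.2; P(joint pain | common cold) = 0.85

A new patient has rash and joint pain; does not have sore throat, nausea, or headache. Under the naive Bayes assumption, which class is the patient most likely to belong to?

influenza: 0.05 × (1−0.65) × (1−0.2) × 0.1 × (1−0.55) × 0.9 = 0.000567
allergy: 0.8 × (1−0.05) × (1−0.25) × 0.95 × (1−0.25) × 0.2 = 0.081225
common cold: 0.15 × (1−0.5) × (1−0.8) × 0.6 × (1−0.2) × 0.85 = 0.00612
Highest score → allergy.

allergy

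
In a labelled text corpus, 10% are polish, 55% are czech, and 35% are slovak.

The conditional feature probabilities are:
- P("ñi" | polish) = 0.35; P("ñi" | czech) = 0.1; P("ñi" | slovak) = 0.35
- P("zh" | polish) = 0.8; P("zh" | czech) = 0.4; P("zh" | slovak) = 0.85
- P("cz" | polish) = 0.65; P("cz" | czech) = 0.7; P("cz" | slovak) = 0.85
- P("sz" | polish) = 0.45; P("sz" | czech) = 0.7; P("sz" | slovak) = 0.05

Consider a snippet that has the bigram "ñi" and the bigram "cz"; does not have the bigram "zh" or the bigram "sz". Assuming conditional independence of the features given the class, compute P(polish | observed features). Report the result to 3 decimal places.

0.103

polish: 0.1 × 0.35 × (1−0.8) × 0.65 × (1−0.45) = 0.0025025
czech: 0.55 × 0.1 × (1−0.4) × 0.7 × (1−0.7) = 0.00693
slovak: 0.35 × 0.35 × (1−0.85) × 0.85 × (1−0.05) = 0.0148378125
P(polish | x) = 0.0025025 / 0.0242703125 ≈ 0.103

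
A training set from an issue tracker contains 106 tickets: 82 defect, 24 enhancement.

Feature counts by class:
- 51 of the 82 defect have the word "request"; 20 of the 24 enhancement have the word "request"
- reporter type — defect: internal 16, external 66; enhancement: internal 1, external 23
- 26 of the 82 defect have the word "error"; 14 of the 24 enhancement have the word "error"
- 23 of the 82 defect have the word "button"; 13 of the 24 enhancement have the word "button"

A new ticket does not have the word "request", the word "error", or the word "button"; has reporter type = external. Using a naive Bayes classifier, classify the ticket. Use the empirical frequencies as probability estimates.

defect

defect: (82/106) × (31/82) × (66/82) × (56/82) × (59/82) ≈ 0.115664
enhancement: (24/106) × (4/24) × (23/24) × (10/24) × (11/24) ≈ 0.00690623
Highest score → defect.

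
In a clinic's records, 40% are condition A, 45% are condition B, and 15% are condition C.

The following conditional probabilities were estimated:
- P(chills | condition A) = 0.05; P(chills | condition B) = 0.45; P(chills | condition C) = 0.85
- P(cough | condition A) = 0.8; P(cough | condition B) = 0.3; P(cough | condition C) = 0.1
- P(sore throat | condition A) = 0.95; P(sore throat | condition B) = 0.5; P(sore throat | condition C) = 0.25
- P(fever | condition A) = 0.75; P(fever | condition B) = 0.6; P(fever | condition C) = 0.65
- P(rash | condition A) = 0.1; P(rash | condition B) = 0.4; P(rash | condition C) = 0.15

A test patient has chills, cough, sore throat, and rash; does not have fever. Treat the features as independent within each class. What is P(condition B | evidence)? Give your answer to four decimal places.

condition A: 0.4 × 0.05 × 0.8 × 0.95 × (1−0.75) × 0.1 = 0.00038
condition B: 0.45 × 0.45 × 0.3 × 0.5 × (1−0.6) × 0.4 = 0.00486
condition C: 0.15 × 0.85 × 0.1 × 0.25 × (1−0.65) × 0.15 = 0.00016734375
P(condition B | x) = 0.00486 / 0.00540734375 ≈ 0.8988

0.8988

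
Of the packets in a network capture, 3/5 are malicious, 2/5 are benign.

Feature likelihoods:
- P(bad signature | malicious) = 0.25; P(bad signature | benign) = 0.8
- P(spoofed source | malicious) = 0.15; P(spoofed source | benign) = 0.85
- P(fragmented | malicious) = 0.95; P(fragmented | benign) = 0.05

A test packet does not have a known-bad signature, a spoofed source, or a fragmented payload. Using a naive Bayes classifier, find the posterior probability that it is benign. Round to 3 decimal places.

malicious: 0.6 × (1−0.25) × (1−0.15) × (1−0.95) = 0.019125
benign: 0.4 × (1−0.8) × (1−0.85) × (1−0.05) = 0.0114
P(benign | x) = 0.0114 / 0.030525 ≈ 0.373

0.373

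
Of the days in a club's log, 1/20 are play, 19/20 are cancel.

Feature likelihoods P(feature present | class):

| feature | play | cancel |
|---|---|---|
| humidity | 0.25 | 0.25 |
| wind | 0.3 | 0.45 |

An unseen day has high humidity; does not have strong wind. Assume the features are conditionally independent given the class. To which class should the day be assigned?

cancel

play: 0.05 × 0.25 × (1−0.3) = 0.00875
cancel: 0.95 × 0.25 × (1−0.45) = 0.130625
Highest score → cancel.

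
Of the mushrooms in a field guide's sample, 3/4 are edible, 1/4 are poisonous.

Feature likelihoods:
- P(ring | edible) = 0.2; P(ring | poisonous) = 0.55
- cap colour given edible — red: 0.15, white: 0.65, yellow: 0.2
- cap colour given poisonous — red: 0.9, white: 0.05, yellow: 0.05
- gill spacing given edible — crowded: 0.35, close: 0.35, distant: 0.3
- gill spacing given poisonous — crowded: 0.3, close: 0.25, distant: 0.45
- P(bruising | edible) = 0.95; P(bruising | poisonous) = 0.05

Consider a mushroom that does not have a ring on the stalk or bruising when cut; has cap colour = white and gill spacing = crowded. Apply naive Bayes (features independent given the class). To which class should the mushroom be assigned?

edible: 0.75 × (1−0.2) × 0.65 × 0.35 × (1−0.95) = 0.006825
poisonous: 0.25 × (1−0.55) × 0.05 × 0.3 × (1−0.05) = 0.001603125
Highest score → edible.

edible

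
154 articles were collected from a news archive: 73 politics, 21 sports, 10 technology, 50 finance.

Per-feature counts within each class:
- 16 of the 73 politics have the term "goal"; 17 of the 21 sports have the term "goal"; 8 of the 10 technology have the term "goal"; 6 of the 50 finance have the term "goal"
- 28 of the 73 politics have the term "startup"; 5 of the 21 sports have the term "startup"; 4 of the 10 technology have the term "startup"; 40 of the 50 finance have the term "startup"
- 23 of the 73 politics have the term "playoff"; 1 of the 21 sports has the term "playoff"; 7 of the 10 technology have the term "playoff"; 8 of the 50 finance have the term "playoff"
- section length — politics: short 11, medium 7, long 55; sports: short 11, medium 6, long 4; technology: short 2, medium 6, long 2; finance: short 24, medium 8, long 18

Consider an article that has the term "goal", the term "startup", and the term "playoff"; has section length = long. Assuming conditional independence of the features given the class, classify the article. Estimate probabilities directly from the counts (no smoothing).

politics

politics: (73/154) × (16/73) × (28/73) × (23/73) × (55/73) ≈ 0.00945974
sports: (21/154) × (17/21) × (5/21) × (1/21) × (4/21) ≈ 0.000238397
technology: (10/154) × (8/10) × (4/10) × (7/10) × (2/10) ≈ 0.00290909
finance: (50/154) × (6/50) × (40/50) × (8/50) × (18/50) ≈ 0.00179532
Highest score → politics.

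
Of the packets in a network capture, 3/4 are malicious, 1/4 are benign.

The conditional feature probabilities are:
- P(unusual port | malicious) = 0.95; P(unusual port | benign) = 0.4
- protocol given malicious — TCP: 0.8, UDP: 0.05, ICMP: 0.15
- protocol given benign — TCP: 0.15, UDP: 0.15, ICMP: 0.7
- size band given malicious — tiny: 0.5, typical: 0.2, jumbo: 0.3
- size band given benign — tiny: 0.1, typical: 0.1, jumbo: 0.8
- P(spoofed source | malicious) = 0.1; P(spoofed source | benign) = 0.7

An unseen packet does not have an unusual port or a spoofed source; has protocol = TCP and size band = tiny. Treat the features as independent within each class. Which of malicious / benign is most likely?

malicious

malicious: 0.75 × (1−0.95) × 0.8 × 0.5 × (1−0.1) = 0.0135
benign: 0.25 × (1−0.4) × 0.15 × 0.1 × (1−0.7) = 0.000675
Highest score → malicious.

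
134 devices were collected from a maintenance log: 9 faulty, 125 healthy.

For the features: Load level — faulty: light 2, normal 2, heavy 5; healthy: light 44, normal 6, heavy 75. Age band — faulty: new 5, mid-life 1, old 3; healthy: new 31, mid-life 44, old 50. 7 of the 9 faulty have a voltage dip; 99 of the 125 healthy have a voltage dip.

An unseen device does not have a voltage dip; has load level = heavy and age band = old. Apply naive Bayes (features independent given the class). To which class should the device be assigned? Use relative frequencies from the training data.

faulty: (9/134) × (5/9) × (3/9) × (2/9) ≈ 0.00276396
healthy: (125/134) × (75/125) × (50/125) × (26/125) ≈ 0.0465672
Highest score → healthy.

healthy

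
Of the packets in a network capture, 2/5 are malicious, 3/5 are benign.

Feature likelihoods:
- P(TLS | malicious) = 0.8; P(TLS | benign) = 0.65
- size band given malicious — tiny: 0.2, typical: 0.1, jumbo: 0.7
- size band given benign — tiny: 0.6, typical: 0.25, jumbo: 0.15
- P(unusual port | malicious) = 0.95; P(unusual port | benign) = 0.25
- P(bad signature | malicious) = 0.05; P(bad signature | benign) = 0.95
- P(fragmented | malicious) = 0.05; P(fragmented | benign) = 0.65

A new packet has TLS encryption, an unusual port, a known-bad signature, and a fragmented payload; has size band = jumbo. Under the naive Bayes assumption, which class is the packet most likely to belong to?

malicious: 0.4 × 0.8 × 0.7 × 0.95 × 0.05 × 0.05 = 0.000532
benign: 0.6 × 0.65 × 0.15 × 0.25 × 0.95 × 0.65 = 0.0090309375
Highest score → benign.

benign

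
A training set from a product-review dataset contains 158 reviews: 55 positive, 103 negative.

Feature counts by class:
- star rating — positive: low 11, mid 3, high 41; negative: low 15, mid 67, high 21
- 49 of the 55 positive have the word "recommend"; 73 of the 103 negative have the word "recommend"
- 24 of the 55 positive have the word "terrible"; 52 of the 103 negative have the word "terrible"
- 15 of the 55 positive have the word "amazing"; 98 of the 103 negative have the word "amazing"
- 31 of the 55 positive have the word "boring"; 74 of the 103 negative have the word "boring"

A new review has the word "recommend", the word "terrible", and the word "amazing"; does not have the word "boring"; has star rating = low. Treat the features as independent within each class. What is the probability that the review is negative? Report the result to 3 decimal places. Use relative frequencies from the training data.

0.739

positive: (55/158) × (11/55) × (49/55) × (24/55) × (15/55) × (24/55) ≈ 0.00322103
negative: (103/158) × (15/103) × (73/103) × (52/103) × (98/103) × (29/103) ≈ 0.00909988
P(negative | x) = 0.00909988 / 0.01232091 ≈ 0.739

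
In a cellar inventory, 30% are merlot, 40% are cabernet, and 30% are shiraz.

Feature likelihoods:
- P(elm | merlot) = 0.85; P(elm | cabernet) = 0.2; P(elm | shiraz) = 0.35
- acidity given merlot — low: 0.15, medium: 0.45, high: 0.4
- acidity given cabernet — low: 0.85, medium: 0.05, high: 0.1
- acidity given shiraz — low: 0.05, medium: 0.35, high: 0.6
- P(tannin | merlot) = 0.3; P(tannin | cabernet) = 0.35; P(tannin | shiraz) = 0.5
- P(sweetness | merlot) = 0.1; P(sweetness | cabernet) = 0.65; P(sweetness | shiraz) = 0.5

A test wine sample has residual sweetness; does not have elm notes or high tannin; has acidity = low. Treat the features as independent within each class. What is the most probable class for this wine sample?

cabernet

merlot: 0.3 × (1−0.85) × 0.15 × (1−0.3) × 0.1 = 0.0004725
cabernet: 0.4 × (1−0.2) × 0.85 × (1−0.35) × 0.65 = 0.11492
shiraz: 0.3 × (1−0.35) × 0.05 × (1−0.5) × 0.5 = 0.0024375
Highest score → cabernet.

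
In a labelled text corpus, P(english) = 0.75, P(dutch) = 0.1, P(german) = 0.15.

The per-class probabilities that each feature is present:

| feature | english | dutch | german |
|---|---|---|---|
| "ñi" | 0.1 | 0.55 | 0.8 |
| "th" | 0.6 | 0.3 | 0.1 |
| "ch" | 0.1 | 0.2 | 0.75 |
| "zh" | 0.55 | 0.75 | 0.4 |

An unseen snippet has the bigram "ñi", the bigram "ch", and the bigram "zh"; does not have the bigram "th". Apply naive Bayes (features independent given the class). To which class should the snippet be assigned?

german

english: 0.75 × 0.1 × (1−0.6) × 0.1 × 0.55 = 0.00165
dutch: 0.1 × 0.55 × (1−0.3) × 0.2 × 0.75 = 0.005775
german: 0.15 × 0.8 × (1−0.1) × 0.75 × 0.4 = 0.0324
Highest score → german.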